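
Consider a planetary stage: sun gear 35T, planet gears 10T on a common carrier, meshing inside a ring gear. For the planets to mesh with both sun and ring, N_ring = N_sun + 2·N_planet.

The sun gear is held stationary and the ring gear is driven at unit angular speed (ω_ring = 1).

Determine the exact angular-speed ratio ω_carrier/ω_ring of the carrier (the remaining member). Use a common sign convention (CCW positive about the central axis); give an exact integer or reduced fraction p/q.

11/18

N_ring = 35 + 2·10 = 55
35(ω_s−ω_c) = −55(ω_r−ω_c),  ω_s=0, ω_r=1
35(0−ω_c) = −55(1−ω_c)  ⇒  90ω_c = 55  ⇒  ω_c = 11/18
ω_c/ω_r = 11/18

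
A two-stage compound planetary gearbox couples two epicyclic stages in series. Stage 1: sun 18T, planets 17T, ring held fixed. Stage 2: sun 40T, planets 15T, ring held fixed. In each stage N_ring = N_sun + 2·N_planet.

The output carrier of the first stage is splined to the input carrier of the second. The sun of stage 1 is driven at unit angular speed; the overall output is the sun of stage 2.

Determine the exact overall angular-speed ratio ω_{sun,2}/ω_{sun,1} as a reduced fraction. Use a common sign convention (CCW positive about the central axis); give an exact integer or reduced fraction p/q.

Stage 1: N_ring = 18 + 2·17 = 52
Stage 1: 18(ω_s−ω_c) = −52(ω_r−ω_c),  ω_r=0, ω_s=1
Stage 1: 18(1−ω_c) = −52(0−ω_c)  ⇒  70ω_c = 18  ⇒  ω_c = 9/35
  ⇒ ω_c¹/ω_s¹ = 9/35
Stage 2: N_ring = 40 + 2·15 = 70
Stage 2: 40(ω_s−ω_c) = −70(ω_r−ω_c),  ω_r=0, ω_c=1
Stage 2: ω_s = 1 − (70/40)(0−1) = 11/4
  ⇒ ω_s²/ω_c² = 11/4
Coupling ω_c² = ω_c¹ ⇒ overall = 9/35 × 11/4 = 99/140

99/140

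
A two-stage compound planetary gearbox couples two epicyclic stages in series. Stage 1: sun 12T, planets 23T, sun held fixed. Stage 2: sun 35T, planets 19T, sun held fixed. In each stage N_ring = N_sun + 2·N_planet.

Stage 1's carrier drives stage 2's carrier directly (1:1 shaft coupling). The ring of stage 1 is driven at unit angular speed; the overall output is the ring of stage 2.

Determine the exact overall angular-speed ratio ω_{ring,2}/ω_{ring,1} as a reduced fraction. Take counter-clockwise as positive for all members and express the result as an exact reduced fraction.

Stage 1: N_ring = 12 + 2·23 = 58
Stage 1: 12(ω_s−ω_c) = −58(ω_r−ω_c),  ω_s=0, ω_r=1
Stage 1: 12(0−ω_c) = −58(1−ω_c)  ⇒  70ω_c = 58  ⇒  ω_c = 29/35
  ⇒ ω_c¹/ω_r¹ = 29/35
Stage 2: N_ring = 35 + 2·19 = 73
Stage 2: 35(ω_s−ω_c) = −73(ω_r−ω_c),  ω_s=0, ω_c=1
Stage 2: ω_r = 1 − (35/73)(0−1) = 108/73
  ⇒ ω_r²/ω_c² = 108/73
Coupling ω_c² = ω_c¹ ⇒ overall = 29/35 × 108/73 = 3132/2555

3132/2555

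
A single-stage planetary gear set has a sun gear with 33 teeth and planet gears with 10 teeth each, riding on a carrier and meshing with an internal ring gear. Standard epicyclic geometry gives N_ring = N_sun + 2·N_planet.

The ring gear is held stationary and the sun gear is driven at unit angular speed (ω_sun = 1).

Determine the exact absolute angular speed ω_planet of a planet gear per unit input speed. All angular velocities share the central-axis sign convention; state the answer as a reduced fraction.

-33/20

N_ring = 33 + 2·10 = 53
33(ω_s−ω_c) = −53(ω_r−ω_c),  ω_r=0, ω_s=1
33(1−ω_c) = −53(0−ω_c)  ⇒  86ω_c = 33  ⇒  ω_c = 33/86
sun–planet: 33·(1−33/86) = −10·(ω_p−ω_c)  ⇒  ω_p−ω_c = −(33/10)·(53/86) = -1749/860
ω_p = 33/86 − 1749/860 = -33/20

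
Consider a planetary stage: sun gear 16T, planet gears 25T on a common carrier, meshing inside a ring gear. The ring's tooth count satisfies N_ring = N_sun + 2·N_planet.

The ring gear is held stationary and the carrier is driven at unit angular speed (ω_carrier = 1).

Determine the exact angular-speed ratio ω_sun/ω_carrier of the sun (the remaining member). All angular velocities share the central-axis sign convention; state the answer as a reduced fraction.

N_ring = 16 + 2·25 = 66
16(ω_s−ω_c) = −66(ω_r−ω_c),  ω_r=0, ω_c=1
ω_s = 1 − (66/16)(0−1) = 41/8
ω_s/ω_c = 41/8

41/8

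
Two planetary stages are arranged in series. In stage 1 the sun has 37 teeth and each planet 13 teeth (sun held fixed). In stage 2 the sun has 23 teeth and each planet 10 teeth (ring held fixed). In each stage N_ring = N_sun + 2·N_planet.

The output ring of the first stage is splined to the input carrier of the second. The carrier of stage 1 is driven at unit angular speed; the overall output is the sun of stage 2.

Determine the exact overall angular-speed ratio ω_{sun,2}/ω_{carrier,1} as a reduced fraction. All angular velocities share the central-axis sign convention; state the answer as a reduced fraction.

Stage 1: N_ring = 37 + 2·13 = 63
Stage 1: 37(ω_s−ω_c) = −63(ω_r−ω_c),  ω_s=0, ω_c=1
Stage 1: ω_r = 1 − (37/63)(0−1) = 100/63
  ⇒ ω_r¹/ω_c¹ = 100/63
Stage 2: N_ring = 23 + 2·10 = 43
Stage 2: 23(ω_s−ω_c) = −43(ω_r−ω_c),  ω_r=0, ω_c=1
Stage 2: ω_s = 1 − (43/23)(0−1) = 66/23
  ⇒ ω_s²/ω_c² = 66/23
Coupling ω_c² = ω_r¹ ⇒ overall = 100/63 × 66/23 = 2200/483

2200/483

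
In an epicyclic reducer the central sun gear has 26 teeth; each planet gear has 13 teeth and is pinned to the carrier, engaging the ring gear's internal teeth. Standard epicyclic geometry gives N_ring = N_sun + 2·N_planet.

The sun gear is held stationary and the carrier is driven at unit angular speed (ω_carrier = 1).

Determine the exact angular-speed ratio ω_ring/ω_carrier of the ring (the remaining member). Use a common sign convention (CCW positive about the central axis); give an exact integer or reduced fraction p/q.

3/2

N_ring = 26 + 2·13 = 52
26(ω_s−ω_c) = −52(ω_r−ω_c),  ω_s=0, ω_c=1
ω_r = 1 − (26/52)(0−1) = 3/2
ω_r/ω_c = 3/2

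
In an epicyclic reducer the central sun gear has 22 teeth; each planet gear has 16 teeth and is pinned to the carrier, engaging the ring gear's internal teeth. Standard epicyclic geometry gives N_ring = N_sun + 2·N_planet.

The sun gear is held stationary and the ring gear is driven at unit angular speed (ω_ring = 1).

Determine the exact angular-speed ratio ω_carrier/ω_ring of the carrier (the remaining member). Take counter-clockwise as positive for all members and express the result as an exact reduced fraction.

27/38

N_ring = 22 + 2·16 = 54
22(ω_s−ω_c) = −54(ω_r−ω_c),  ω_s=0, ω_r=1
22(0−ω_c) = −54(1−ω_c)  ⇒  76ω_c = 54  ⇒  ω_c = 27/38
ω_c/ω_r = 27/38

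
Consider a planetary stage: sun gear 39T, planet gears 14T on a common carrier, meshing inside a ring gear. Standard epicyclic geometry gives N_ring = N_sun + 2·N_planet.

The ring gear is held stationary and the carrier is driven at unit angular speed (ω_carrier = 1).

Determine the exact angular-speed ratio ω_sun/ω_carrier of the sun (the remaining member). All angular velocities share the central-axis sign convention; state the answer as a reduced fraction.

106/39

N_ring = 39 + 2·14 = 67
39(ω_s−ω_c) = −67(ω_r−ω_c),  ω_r=0, ω_c=1
ω_s = 1 − (67/39)(0−1) = 106/39
ω_s/ω_c = 106/39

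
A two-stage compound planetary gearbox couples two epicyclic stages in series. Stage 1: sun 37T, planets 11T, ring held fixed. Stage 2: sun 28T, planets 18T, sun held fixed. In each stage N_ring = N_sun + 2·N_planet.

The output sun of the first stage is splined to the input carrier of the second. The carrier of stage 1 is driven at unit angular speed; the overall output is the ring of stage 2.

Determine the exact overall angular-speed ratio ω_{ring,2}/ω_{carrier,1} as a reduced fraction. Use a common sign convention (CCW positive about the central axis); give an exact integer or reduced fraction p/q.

Stage 1: N_ring = 37 + 2·11 = 59
Stage 1: 37(ω_s−ω_c) = −59(ω_r−ω_c),  ω_r=0, ω_c=1
Stage 1: ω_s = 1 − (59/37)(0−1) = 96/37
  ⇒ ω_s¹/ω_c¹ = 96/37
Stage 2: N_ring = 28 + 2·18 = 64
Stage 2: 28(ω_s−ω_c) = −64(ω_r−ω_c),  ω_s=0, ω_c=1
Stage 2: ω_r = 1 − (28/64)(0−1) = 23/16
  ⇒ ω_r²/ω_c² = 23/16
Coupling ω_c² = ω_s¹ ⇒ overall = 96/37 × 23/16 = 138/37

138/37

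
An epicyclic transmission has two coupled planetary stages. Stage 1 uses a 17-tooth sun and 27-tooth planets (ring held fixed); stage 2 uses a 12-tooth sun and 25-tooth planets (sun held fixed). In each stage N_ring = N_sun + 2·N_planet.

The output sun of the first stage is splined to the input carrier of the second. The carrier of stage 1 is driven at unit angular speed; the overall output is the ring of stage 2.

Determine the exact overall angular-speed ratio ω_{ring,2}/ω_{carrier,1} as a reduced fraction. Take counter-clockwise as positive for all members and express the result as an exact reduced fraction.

3256/527

Stage 1: N_ring = 17 + 2·27 = 71
Stage 1: 17(ω_s−ω_c) = −71(ω_r−ω_c),  ω_r=0, ω_c=1
Stage 1: ω_s = 1 − (71/17)(0−1) = 88/17
  ⇒ ω_s¹/ω_c¹ = 88/17
Stage 2: N_ring = 12 + 2·25 = 62
Stage 2: 12(ω_s−ω_c) = −62(ω_r−ω_c),  ω_s=0, ω_c=1
Stage 2: ω_r = 1 − (12/62)(0−1) = 37/31
  ⇒ ω_r²/ω_c² = 37/31
Coupling ω_c² = ω_s¹ ⇒ overall = 88/17 × 37/31 = 3256/527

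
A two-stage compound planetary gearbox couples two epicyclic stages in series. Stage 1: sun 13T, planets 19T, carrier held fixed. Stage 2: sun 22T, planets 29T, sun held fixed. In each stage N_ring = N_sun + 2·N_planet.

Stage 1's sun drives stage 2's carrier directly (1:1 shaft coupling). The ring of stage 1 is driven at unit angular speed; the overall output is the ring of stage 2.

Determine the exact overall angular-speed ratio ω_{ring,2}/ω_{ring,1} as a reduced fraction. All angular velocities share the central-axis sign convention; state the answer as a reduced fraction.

-2601/520

Stage 1: N_ring = 13 + 2·19 = 51
Stage 1: 13(ω_s−ω_c) = −51(ω_r−ω_c),  ω_c=0, ω_r=1
Stage 1: ω_s = 0 − (51/13)(1−0) = -51/13
  ⇒ ω_s¹/ω_r¹ = -51/13
Stage 2: N_ring = 22 + 2·29 = 80
Stage 2: 22(ω_s−ω_c) = −80(ω_r−ω_c),  ω_s=0, ω_c=1
Stage 2: ω_r = 1 − (22/80)(0−1) = 51/40
  ⇒ ω_r²/ω_c² = 51/40
Coupling ω_c² = ω_s¹ ⇒ overall = -51/13 × 51/40 = -2601/520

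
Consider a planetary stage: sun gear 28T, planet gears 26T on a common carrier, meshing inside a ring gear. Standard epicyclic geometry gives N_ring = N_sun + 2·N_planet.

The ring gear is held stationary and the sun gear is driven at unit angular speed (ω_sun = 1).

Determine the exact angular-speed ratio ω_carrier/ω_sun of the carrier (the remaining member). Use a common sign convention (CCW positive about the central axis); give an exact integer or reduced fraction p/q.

7/27

N_ring = 28 + 2·26 = 80
28(ω_s−ω_c) = −80(ω_r−ω_c),  ω_r=0, ω_s=1
28(1−ω_c) = −80(0−ω_c)  ⇒  108ω_c = 28  ⇒  ω_c = 7/27
ω_c/ω_s = 7/27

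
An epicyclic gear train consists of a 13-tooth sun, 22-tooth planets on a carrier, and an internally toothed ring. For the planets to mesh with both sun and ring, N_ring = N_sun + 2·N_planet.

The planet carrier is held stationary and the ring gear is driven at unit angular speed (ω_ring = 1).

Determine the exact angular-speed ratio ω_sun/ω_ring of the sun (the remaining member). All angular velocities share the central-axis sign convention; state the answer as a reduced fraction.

-57/13

N_ring = 13 + 2·22 = 57
13(ω_s−ω_c) = −57(ω_r−ω_c),  ω_c=0, ω_r=1
ω_s = 0 − (57/13)(1−0) = -57/13
ω_s/ω_r = -57/13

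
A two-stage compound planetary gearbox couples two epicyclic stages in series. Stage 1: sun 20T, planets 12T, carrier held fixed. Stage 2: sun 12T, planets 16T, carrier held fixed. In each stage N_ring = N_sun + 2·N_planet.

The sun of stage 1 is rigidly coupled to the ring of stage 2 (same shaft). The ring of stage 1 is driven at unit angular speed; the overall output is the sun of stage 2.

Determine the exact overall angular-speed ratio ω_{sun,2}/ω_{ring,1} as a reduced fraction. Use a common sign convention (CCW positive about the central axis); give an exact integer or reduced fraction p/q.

121/15

Stage 1: N_ring = 20 + 2·12 = 44
Stage 1: 20(ω_s−ω_c) = −44(ω_r−ω_c),  ω_c=0, ω_r=1
Stage 1: ω_s = 0 − (44/20)(1−0) = -11/5
  ⇒ ω_s¹/ω_r¹ = -11/5
Stage 2: N_ring = 12 + 2·16 = 44
Stage 2: 12(ω_s−ω_c) = −44(ω_r−ω_c),  ω_c=0, ω_r=1
Stage 2: ω_s = 0 − (44/12)(1−0) = -11/3
  ⇒ ω_s²/ω_r² = -11/3
Coupling ω_r² = ω_s¹ ⇒ overall = -11/5 × -11/3 = 121/15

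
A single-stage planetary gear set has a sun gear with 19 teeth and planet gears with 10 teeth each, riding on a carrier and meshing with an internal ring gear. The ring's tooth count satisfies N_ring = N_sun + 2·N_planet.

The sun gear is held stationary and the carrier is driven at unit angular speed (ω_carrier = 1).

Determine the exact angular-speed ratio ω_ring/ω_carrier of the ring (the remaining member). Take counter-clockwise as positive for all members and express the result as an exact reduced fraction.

N_ring = 19 + 2·10 = 39
19(ω_s−ω_c) = −39(ω_r−ω_c),  ω_s=0, ω_c=1
ω_r = 1 − (19/39)(0−1) = 58/39
ω_r/ω_c = 58/39

58/39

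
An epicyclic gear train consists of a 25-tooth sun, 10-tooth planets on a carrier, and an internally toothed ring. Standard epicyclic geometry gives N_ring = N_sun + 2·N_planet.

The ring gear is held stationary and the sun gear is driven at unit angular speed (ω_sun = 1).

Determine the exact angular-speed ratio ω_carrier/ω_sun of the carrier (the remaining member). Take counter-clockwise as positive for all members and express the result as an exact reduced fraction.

5/14

N_ring = 25 + 2·10 = 45
25(ω_s−ω_c) = −45(ω_r−ω_c),  ω_r=0, ω_s=1
25(1−ω_c) = −45(0−ω_c)  ⇒  70ω_c = 25  ⇒  ω_c = 5/14
ω_c/ω_s = 5/14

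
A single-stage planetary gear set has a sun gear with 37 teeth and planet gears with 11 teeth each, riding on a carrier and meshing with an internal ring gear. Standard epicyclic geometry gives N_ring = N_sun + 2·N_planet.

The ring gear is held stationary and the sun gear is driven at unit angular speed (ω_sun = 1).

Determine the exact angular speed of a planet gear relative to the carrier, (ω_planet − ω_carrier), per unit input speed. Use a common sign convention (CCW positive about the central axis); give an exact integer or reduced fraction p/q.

-2183/1056

N_ring = 37 + 2·11 = 59
37(ω_s−ω_c) = −59(ω_r−ω_c),  ω_r=0, ω_s=1
37(1−ω_c) = −59(0−ω_c)  ⇒  96ω_c = 37  ⇒  ω_c = 37/96
sun–planet: 37·(1−37/96) = −11·(ω_p−ω_c)  ⇒  ω_p−ω_c = −(37/11)·(59/96) = -2183/1056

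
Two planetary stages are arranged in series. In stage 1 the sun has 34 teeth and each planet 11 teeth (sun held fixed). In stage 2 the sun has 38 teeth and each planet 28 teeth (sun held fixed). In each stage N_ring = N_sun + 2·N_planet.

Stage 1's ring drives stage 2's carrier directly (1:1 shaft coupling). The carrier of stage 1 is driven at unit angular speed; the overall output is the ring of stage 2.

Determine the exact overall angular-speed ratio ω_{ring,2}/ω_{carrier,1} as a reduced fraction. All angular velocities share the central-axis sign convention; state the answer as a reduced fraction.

Stage 1: N_ring = 34 + 2·11 = 56
Stage 1: 34(ω_s−ω_c) = −56(ω_r−ω_c),  ω_s=0, ω_c=1
Stage 1: ω_r = 1 − (34/56)(0−1) = 45/28
  ⇒ ω_r¹/ω_c¹ = 45/28
Stage 2: N_ring = 38 + 2·28 = 94
Stage 2: 38(ω_s−ω_c) = −94(ω_r−ω_c),  ω_s=0, ω_c=1
Stage 2: ω_r = 1 − (38/94)(0−1) = 66/47
  ⇒ ω_r²/ω_c² = 66/47
Coupling ω_c² = ω_r¹ ⇒ overall = 45/28 × 66/47 = 1485/658

1485/658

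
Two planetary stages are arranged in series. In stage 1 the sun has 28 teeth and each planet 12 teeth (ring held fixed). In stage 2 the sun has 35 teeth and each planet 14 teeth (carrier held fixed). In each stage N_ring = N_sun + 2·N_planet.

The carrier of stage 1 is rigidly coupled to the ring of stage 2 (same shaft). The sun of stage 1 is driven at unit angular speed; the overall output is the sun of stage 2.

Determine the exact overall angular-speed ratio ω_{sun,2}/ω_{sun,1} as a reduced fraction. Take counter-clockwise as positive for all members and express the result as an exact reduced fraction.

Stage 1: N_ring = 28 + 2·12 = 52
Stage 1: 28(ω_s−ω_c) = −52(ω_r−ω_c),  ω_r=0, ω_s=1
Stage 1: 28(1−ω_c) = −52(0−ω_c)  ⇒  80ω_c = 28  ⇒  ω_c = 7/20
  ⇒ ω_c¹/ω_s¹ = 7/20
Stage 2: N_ring = 35 + 2·14 = 63
Stage 2: 35(ω_s−ω_c) = −63(ω_r−ω_c),  ω_c=0, ω_r=1
Stage 2: ω_s = 0 − (63/35)(1−0) = -9/5
  ⇒ ω_s²/ω_r² = -9/5
Coupling ω_r² = ω_c¹ ⇒ overall = 7/20 × -9/5 = -63/100

-63/100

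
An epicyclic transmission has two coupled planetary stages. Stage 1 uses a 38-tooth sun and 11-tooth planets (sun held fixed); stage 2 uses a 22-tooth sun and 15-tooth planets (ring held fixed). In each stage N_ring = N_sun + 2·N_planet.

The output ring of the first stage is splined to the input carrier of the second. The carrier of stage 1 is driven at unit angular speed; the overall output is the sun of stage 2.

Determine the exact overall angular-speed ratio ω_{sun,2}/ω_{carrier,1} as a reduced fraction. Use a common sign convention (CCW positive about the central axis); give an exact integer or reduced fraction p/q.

Stage 1: N_ring = 38 + 2·11 = 60
Stage 1: 38(ω_s−ω_c) = −60(ω_r−ω_c),  ω_s=0, ω_c=1
Stage 1: ω_r = 1 − (38/60)(0−1) = 49/30
  ⇒ ω_r¹/ω_c¹ = 49/30
Stage 2: N_ring = 22 + 2·15 = 52
Stage 2: 22(ω_s−ω_c) = −52(ω_r−ω_c),  ω_r=0, ω_c=1
Stage 2: ω_s = 1 − (52/22)(0−1) = 37/11
  ⇒ ω_s²/ω_c² = 37/11
Coupling ω_c² = ω_r¹ ⇒ overall = 49/30 × 37/11 = 1813/330

1813/330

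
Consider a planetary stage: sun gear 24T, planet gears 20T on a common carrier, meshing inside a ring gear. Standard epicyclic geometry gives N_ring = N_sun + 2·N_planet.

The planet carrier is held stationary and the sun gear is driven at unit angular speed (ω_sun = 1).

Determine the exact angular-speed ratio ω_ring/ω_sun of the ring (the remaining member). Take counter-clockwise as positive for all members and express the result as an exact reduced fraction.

-3/8

N_ring = 24 + 2·20 = 64
24(ω_s−ω_c) = −64(ω_r−ω_c),  ω_c=0, ω_s=1
ω_r = 0 − (24/64)(1−0) = -3/8
ω_r/ω_s = -3/8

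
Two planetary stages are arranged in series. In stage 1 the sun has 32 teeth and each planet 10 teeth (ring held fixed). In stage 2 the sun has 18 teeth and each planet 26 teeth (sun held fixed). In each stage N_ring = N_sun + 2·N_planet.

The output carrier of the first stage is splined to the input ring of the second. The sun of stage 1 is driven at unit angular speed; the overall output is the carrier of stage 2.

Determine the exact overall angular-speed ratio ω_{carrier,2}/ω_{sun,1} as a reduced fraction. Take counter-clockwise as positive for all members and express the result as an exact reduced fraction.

10/33

Stage 1: N_ring = 32 + 2·10 = 52
Stage 1: 32(ω_s−ω_c) = −52(ω_r−ω_c),  ω_r=0, ω_s=1
Stage 1: 32(1−ω_c) = −52(0−ω_c)  ⇒  84ω_c = 32  ⇒  ω_c = 8/21
  ⇒ ω_c¹/ω_s¹ = 8/21
Stage 2: N_ring = 18 + 2·26 = 70
Stage 2: 18(ω_s−ω_c) = −70(ω_r−ω_c),  ω_s=0, ω_r=1
Stage 2: 18(0−ω_c) = −70(1−ω_c)  ⇒  88ω_c = 70  ⇒  ω_c = 35/44
  ⇒ ω_c²/ω_r² = 35/44
Coupling ω_r² = ω_c¹ ⇒ overall = 8/21 × 35/44 = 10/33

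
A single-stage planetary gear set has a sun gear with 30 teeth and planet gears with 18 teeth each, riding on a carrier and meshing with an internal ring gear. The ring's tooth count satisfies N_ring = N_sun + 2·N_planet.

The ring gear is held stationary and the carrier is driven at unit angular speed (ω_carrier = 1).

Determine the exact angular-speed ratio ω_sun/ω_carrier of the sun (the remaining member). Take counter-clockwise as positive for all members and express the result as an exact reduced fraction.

N_ring = 30 + 2·18 = 66
30(ω_s−ω_c) = −66(ω_r−ω_c),  ω_r=0, ω_c=1
ω_s = 1 − (66/30)(0−1) = 16/5
ω_s/ω_c = 16/5

16/5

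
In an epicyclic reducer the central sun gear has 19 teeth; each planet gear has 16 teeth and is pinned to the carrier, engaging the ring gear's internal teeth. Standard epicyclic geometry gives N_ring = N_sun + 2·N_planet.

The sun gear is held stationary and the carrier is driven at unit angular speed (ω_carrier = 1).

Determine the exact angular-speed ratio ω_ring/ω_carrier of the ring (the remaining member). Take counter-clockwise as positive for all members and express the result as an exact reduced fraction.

N_ring = 19 + 2·16 = 51
19(ω_s−ω_c) = −51(ω_r−ω_c),  ω_s=0, ω_c=1
ω_r = 1 − (19/51)(0−1) = 70/51
ω_r/ω_c = 70/51

70/51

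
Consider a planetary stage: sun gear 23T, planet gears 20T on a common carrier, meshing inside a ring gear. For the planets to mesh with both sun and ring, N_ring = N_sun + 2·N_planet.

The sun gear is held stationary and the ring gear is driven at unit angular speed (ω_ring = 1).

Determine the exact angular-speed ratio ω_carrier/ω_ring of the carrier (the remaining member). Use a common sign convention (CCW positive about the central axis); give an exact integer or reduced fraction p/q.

N_ring = 23 + 2·20 = 63
23(ω_s−ω_c) = −63(ω_r−ω_c),  ω_s=0, ω_r=1
23(0−ω_c) = −63(1−ω_c)  ⇒  86ω_c = 63  ⇒  ω_c = 63/86
ω_c/ω_r = 63/86

63/86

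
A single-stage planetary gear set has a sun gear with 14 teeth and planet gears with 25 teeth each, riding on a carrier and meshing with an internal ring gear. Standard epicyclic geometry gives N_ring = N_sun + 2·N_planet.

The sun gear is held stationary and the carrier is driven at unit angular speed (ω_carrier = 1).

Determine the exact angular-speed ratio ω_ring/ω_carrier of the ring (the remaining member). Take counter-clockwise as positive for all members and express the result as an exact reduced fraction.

N_ring = 14 + 2·25 = 64
14(ω_s−ω_c) = −64(ω_r−ω_c),  ω_s=0, ω_c=1
ω_r = 1 − (14/64)(0−1) = 39/32
ω_r/ω_c = 39/32

39/32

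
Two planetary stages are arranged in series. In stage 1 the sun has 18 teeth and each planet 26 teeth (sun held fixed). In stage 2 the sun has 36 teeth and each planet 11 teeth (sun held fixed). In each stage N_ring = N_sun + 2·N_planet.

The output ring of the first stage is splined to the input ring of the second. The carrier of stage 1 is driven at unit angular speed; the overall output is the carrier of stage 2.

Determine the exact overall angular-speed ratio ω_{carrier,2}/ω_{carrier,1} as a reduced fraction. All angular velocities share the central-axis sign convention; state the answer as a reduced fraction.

1276/1645

Stage 1: N_ring = 18 + 2·26 = 70
Stage 1: 18(ω_s−ω_c) = −70(ω_r−ω_c),  ω_s=0, ω_c=1
Stage 1: ω_r = 1 − (18/70)(0−1) = 44/35
  ⇒ ω_r¹/ω_c¹ = 44/35
Stage 2: N_ring = 36 + 2·11 = 58
Stage 2: 36(ω_s−ω_c) = −58(ω_r−ω_c),  ω_s=0, ω_r=1
Stage 2: 36(0−ω_c) = −58(1−ω_c)  ⇒  94ω_c = 58  ⇒  ω_c = 29/47
  ⇒ ω_c²/ω_r² = 29/47
Coupling ω_r² = ω_r¹ ⇒ overall = 44/35 × 29/47 = 1276/1645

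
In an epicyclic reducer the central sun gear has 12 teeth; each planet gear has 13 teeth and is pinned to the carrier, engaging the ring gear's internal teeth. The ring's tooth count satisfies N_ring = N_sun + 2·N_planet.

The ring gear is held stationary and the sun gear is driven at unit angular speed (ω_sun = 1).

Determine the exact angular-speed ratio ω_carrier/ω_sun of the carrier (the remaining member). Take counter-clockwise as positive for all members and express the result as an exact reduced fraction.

N_ring = 12 + 2·13 = 38
12(ω_s−ω_c) = −38(ω_r−ω_c),  ω_r=0, ω_s=1
12(1−ω_c) = −38(0−ω_c)  ⇒  50ω_c = 12  ⇒  ω_c = 6/25
ω_c/ω_s = 6/25

6/25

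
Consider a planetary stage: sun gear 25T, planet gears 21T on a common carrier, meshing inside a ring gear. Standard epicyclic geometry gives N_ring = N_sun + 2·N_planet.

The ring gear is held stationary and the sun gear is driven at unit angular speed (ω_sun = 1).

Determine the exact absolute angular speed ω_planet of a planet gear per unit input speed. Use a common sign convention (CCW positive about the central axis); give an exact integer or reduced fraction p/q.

-25/42

N_ring = 25 + 2·21 = 67
25(ω_s−ω_c) = −67(ω_r−ω_c),  ω_r=0, ω_s=1
25(1−ω_c) = −67(0−ω_c)  ⇒  92ω_c = 25  ⇒  ω_c = 25/92
sun–planet: 25·(1−25/92) = −21·(ω_p−ω_c)  ⇒  ω_p−ω_c = −(25/21)·(67/92) = -1675/1932
ω_p = 25/92 − 1675/1932 = -25/42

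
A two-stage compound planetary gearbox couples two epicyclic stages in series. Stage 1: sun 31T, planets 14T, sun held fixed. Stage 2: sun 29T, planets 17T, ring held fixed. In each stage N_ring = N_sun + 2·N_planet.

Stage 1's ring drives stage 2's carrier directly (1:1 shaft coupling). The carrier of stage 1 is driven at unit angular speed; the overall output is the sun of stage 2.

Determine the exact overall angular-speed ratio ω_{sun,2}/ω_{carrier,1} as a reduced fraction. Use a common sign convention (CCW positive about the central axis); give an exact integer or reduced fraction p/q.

Stage 1: N_ring = 31 + 2·14 = 59
Stage 1: 31(ω_s−ω_c) = −59(ω_r−ω_c),  ω_s=0, ω_c=1
Stage 1: ω_r = 1 − (31/59)(0−1) = 90/59
  ⇒ ω_r¹/ω_c¹ = 90/59
Stage 2: N_ring = 29 + 2·17 = 63
Stage 2: 29(ω_s−ω_c) = −63(ω_r−ω_c),  ω_r=0, ω_c=1
Stage 2: ω_s = 1 − (63/29)(0−1) = 92/29
  ⇒ ω_s²/ω_c² = 92/29
Coupling ω_c² = ω_r¹ ⇒ overall = 90/59 × 92/29 = 8280/1711

8280/1711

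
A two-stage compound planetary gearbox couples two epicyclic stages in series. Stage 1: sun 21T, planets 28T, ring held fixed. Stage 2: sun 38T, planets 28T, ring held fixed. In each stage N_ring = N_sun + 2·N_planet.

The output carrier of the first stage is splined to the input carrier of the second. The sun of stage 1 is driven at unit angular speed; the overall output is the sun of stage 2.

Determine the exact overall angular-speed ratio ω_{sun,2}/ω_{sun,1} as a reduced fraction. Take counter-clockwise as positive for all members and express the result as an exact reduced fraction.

Stage 1: N_ring = 21 + 2·28 = 77
Stage 1: 21(ω_s−ω_c) = −77(ω_r−ω_c),  ω_r=0, ω_s=1
Stage 1: 21(1−ω_c) = −77(0−ω_c)  ⇒  98ω_c = 21  ⇒  ω_c = 3/14
  ⇒ ω_c¹/ω_s¹ = 3/14
Stage 2: N_ring = 38 + 2·28 = 94
Stage 2: 38(ω_s−ω_c) = −94(ω_r−ω_c),  ω_r=0, ω_c=1
Stage 2: ω_s = 1 − (94/38)(0−1) = 66/19
  ⇒ ω_s²/ω_c² = 66/19
Coupling ω_c² = ω_c¹ ⇒ overall = 3/14 × 66/19 = 99/133

99/133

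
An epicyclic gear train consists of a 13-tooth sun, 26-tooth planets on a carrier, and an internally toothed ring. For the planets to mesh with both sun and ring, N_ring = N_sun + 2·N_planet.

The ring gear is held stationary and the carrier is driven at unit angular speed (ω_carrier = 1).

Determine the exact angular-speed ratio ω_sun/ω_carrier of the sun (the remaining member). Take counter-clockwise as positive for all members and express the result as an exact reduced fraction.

6

N_ring = 13 + 2·26 = 65
13(ω_s−ω_c) = −65(ω_r−ω_c),  ω_r=0, ω_c=1
ω_s = 1 − (65/13)(0−1) = 6
ω_s/ω_c = 6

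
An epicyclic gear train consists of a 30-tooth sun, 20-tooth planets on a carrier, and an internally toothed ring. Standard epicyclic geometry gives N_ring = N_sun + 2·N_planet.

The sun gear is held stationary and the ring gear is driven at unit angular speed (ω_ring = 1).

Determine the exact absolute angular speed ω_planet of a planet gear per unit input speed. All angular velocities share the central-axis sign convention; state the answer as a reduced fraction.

7/4

N_ring = 30 + 2·20 = 70
30(ω_s−ω_c) = −70(ω_r−ω_c),  ω_s=0, ω_r=1
30(0−ω_c) = −70(1−ω_c)  ⇒  100ω_c = 70  ⇒  ω_c = 7/10
sun–planet: 30·(0−7/10) = −20·(ω_p−ω_c)  ⇒  ω_p−ω_c = −(30/20)·(-7/10) = 21/20
ω_p = 7/10 + 21/20 = 7/4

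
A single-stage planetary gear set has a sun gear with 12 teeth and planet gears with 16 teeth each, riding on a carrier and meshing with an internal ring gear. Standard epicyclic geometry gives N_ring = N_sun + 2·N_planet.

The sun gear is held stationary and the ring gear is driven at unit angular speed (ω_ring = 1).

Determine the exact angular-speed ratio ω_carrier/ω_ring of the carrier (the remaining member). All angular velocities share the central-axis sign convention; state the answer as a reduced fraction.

11/14

N_ring = 12 + 2·16 = 44
12(ω_s−ω_c) = −44(ω_r−ω_c),  ω_s=0, ω_r=1
12(0−ω_c) = −44(1−ω_c)  ⇒  56ω_c = 44  ⇒  ω_c = 11/14
ω_c/ω_r = 11/14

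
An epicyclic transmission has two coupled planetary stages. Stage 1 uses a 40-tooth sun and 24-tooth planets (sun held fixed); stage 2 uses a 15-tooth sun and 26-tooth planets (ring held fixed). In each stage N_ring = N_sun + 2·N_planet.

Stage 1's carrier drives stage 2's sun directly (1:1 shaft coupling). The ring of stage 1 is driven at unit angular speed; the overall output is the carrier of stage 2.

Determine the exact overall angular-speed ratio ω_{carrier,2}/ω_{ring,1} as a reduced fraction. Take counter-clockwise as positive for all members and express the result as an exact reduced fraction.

165/1312

Stage 1: N_ring = 40 + 2·24 = 88
Stage 1: 40(ω_s−ω_c) = −88(ω_r−ω_c),  ω_s=0, ω_r=1
Stage 1: 40(0−ω_c) = −88(1−ω_c)  ⇒  128ω_c = 88  ⇒  ω_c = 11/16
  ⇒ ω_c¹/ω_r¹ = 11/16
Stage 2: N_ring = 15 + 2·26 = 67
Stage 2: 15(ω_s−ω_c) = −67(ω_r−ω_c),  ω_r=0, ω_s=1
Stage 2: 15(1−ω_c) = −67(0−ω_c)  ⇒  82ω_c = 15  ⇒  ω_c = 15/82
  ⇒ ω_c²/ω_s² = 15/82
Coupling ω_s² = ω_c¹ ⇒ overall = 11/16 × 15/82 = 165/1312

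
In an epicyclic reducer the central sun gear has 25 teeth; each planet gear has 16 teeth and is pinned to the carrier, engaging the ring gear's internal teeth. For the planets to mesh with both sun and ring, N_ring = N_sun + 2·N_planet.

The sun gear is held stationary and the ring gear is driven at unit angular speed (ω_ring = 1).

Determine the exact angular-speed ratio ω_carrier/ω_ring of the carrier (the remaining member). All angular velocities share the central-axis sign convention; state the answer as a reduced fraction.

57/82

N_ring = 25 + 2·16 = 57
25(ω_s−ω_c) = −57(ω_r−ω_c),  ω_s=0, ω_r=1
25(0−ω_c) = −57(1−ω_c)  ⇒  82ω_c = 57  ⇒  ω_c = 57/82
ω_c/ω_r = 57/82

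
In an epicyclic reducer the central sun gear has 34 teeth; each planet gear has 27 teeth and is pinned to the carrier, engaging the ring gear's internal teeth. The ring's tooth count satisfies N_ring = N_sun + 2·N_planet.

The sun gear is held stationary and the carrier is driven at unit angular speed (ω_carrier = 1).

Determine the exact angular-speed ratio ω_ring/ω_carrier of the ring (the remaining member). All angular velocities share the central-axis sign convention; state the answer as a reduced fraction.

61/44

N_ring = 34 + 2·27 = 88
34(ω_s−ω_c) = −88(ω_r−ω_c),  ω_s=0, ω_c=1
ω_r = 1 − (34/88)(0−1) = 61/44
ω_r/ω_c = 61/44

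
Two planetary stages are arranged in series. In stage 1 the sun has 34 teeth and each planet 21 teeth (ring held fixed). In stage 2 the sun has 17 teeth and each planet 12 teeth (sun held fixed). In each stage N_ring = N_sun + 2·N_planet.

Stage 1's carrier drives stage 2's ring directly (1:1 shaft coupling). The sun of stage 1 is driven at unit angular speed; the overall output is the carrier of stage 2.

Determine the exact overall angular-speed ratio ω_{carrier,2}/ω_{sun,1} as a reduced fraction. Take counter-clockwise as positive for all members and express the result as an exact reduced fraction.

Stage 1: N_ring = 34 + 2·21 = 76
Stage 1: 34(ω_s−ω_c) = −76(ω_r−ω_c),  ω_r=0, ω_s=1
Stage 1: 34(1−ω_c) = −76(0−ω_c)  ⇒  110ω_c = 34  ⇒  ω_c = 17/55
  ⇒ ω_c¹/ω_s¹ = 17/55
Stage 2: N_ring = 17 + 2·12 = 41
Stage 2: 17(ω_s−ω_c) = −41(ω_r−ω_c),  ω_s=0, ω_r=1
Stage 2: 17(0−ω_c) = −41(1−ω_c)  ⇒  58ω_c = 41  ⇒  ω_c = 41/58
  ⇒ ω_c²/ω_r² = 41/58
Coupling ω_r² = ω_c¹ ⇒ overall = 17/55 × 41/58 = 697/3190

697/3190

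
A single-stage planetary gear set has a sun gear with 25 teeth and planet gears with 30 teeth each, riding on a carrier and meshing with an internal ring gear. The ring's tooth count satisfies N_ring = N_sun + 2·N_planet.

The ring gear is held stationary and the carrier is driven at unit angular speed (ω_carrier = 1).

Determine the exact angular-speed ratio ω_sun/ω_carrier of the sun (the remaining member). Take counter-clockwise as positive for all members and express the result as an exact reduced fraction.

N_ring = 25 + 2·30 = 85
25(ω_s−ω_c) = −85(ω_r−ω_c),  ω_r=0, ω_c=1
ω_s = 1 − (85/25)(0−1) = 22/5
ω_s/ω_c = 22/5

22/5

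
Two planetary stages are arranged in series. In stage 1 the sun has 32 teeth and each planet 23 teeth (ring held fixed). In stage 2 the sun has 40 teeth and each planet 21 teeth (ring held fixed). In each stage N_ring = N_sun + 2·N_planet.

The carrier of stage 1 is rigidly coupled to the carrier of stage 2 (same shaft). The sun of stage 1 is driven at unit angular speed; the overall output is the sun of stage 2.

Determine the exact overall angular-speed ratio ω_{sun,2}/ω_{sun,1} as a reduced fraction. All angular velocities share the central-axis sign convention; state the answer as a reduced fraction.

Stage 1: N_ring = 32 + 2·23 = 78
Stage 1: 32(ω_s−ω_c) = −78(ω_r−ω_c),  ω_r=0, ω_s=1
Stage 1: 32(1−ω_c) = −78(0−ω_c)  ⇒  110ω_c = 32  ⇒  ω_c = 16/55
  ⇒ ω_c¹/ω_s¹ = 16/55
Stage 2: N_ring = 40 + 2·21 = 82
Stage 2: 40(ω_s−ω_c) = −82(ω_r−ω_c),  ω_r=0, ω_c=1
Stage 2: ω_s = 1 − (82/40)(0−1) = 61/20
  ⇒ ω_s²/ω_c² = 61/20
Coupling ω_c² = ω_c¹ ⇒ overall = 16/55 × 61/20 = 244/275

244/275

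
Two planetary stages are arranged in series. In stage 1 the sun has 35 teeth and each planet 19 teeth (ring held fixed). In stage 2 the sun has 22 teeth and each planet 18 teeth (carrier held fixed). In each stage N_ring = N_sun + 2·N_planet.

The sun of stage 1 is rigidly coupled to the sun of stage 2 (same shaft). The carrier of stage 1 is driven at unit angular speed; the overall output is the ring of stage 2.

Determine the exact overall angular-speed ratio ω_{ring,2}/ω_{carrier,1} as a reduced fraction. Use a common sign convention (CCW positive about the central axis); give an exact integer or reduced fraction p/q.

-1188/1015

Stage 1: N_ring = 35 + 2·19 = 73
Stage 1: 35(ω_s−ω_c) = −73(ω_r−ω_c),  ω_r=0, ω_c=1
Stage 1: ω_s = 1 − (73/35)(0−1) = 108/35
  ⇒ ω_s¹/ω_c¹ = 108/35
Stage 2: N_ring = 22 + 2·18 = 58
Stage 2: 22(ω_s−ω_c) = −58(ω_r−ω_c),  ω_c=0, ω_s=1
Stage 2: ω_r = 0 − (22/58)(1−0) = -11/29
  ⇒ ω_r²/ω_s² = -11/29
Coupling ω_s² = ω_s¹ ⇒ overall = 108/35 × -11/29 = -1188/1015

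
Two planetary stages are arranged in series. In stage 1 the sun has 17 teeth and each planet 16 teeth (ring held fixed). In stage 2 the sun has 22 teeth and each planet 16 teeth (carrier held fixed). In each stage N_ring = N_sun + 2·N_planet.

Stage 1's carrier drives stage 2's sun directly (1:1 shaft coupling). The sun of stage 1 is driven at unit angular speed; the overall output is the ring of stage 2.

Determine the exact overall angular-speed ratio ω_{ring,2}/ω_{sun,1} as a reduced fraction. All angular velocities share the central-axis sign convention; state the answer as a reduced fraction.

-17/162

Stage 1: N_ring = 17 + 2·16 = 49
Stage 1: 17(ω_s−ω_c) = −49(ω_r−ω_c),  ω_r=0, ω_s=1
Stage 1: 17(1−ω_c) = −49(0−ω_c)  ⇒  66ω_c = 17  ⇒  ω_c = 17/66
  ⇒ ω_c¹/ω_s¹ = 17/66
Stage 2: N_ring = 22 + 2·16 = 54
Stage 2: 22(ω_s−ω_c) = −54(ω_r−ω_c),  ω_c=0, ω_s=1
Stage 2: ω_r = 0 − (22/54)(1−0) = -11/27
  ⇒ ω_r²/ω_s² = -11/27
Coupling ω_s² = ω_c¹ ⇒ overall = 17/66 × -11/27 = -17/162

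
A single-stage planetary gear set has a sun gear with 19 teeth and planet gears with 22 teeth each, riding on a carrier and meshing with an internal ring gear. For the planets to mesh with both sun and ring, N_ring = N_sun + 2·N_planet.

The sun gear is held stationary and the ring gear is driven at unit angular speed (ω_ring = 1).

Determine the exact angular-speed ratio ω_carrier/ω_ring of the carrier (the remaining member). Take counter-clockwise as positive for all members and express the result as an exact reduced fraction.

63/82

N_ring = 19 + 2·22 = 63
19(ω_s−ω_c) = −63(ω_r−ω_c),  ω_s=0, ω_r=1
19(0−ω_c) = −63(1−ω_c)  ⇒  82ω_c = 63  ⇒  ω_c = 63/82
ω_c/ω_r = 63/82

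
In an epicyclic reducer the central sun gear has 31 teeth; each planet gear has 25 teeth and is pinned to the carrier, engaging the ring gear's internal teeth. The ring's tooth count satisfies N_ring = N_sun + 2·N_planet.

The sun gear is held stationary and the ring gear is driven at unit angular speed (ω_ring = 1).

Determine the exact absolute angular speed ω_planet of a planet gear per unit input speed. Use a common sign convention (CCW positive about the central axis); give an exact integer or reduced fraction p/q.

81/50

N_ring = 31 + 2·25 = 81
31(ω_s−ω_c) = −81(ω_r−ω_c),  ω_s=0, ω_r=1
31(0−ω_c) = −81(1−ω_c)  ⇒  112ω_c = 81  ⇒  ω_c = 81/112
sun–planet: 31·(0−81/112) = −25·(ω_p−ω_c)  ⇒  ω_p−ω_c = −(31/25)·(-81/112) = 2511/2800
ω_p = 81/112 + 2511/2800 = 81/50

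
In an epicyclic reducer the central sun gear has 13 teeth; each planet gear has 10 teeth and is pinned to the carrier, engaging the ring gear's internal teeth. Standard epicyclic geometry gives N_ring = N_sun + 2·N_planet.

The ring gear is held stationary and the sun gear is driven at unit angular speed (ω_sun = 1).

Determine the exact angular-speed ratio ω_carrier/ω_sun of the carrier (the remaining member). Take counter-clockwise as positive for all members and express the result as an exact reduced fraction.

13/46

N_ring = 13 + 2·10 = 33
13(ω_s−ω_c) = −33(ω_r−ω_c),  ω_r=0, ω_s=1
13(1−ω_c) = −33(0−ω_c)  ⇒  46ω_c = 13  ⇒  ω_c = 13/46
ω_c/ω_s = 13/46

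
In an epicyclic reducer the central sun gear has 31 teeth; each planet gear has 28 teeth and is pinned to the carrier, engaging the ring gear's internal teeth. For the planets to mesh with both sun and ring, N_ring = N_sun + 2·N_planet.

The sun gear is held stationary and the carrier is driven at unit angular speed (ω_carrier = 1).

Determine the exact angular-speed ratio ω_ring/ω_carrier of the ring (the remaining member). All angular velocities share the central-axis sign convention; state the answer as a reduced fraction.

118/87

N_ring = 31 + 2·28 = 87
31(ω_s−ω_c) = −87(ω_r−ω_c),  ω_s=0, ω_c=1
ω_r = 1 − (31/87)(0−1) = 118/87
ω_r/ω_c = 118/87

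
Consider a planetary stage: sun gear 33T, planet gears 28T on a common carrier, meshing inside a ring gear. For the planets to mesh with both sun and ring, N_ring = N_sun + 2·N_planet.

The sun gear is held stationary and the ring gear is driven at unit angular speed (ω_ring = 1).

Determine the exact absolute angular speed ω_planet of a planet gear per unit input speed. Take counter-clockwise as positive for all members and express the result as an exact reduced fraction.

N_ring = 33 + 2·28 = 89
33(ω_s−ω_c) = −89(ω_r−ω_c),  ω_s=0, ω_r=1
33(0−ω_c) = −89(1−ω_c)  ⇒  122ω_c = 89  ⇒  ω_c = 89/122
sun–planet: 33·(0−89/122) = −28·(ω_p−ω_c)  ⇒  ω_p−ω_c = −(33/28)·(-89/122) = 2937/3416
ω_p = 89/122 + 2937/3416 = 89/56

89/56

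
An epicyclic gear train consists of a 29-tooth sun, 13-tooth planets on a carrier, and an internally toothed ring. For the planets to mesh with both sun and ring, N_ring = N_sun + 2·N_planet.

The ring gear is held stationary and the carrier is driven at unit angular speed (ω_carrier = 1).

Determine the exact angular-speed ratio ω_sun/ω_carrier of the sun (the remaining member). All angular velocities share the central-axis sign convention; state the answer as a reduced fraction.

84/29

N_ring = 29 + 2·13 = 55
29(ω_s−ω_c) = −55(ω_r−ω_c),  ω_r=0, ω_c=1
ω_s = 1 − (55/29)(0−1) = 84/29
ω_s/ω_c = 84/29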